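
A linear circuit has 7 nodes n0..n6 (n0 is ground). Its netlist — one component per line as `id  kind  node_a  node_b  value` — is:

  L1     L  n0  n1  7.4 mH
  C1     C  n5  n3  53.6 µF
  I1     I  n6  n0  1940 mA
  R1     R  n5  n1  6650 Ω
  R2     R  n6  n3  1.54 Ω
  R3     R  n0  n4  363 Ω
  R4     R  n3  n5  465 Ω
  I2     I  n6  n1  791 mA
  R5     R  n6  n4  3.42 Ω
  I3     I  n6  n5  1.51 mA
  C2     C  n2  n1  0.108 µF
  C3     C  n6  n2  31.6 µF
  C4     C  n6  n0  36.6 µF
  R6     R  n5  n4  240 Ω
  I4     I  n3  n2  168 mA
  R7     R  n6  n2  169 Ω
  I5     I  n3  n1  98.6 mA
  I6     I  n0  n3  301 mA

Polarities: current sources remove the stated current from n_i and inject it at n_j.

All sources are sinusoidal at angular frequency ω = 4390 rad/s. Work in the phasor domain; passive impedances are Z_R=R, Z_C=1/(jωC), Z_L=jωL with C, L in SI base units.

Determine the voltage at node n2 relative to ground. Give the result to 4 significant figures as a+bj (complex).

Apply KCL at each of the 6 non-ground nodes and solve the resulting linear system.
Node n1: branches {L1, R1, I2, C2, I5} → V_1 = 0.06943+29.12j
Node n2: branches {C2, C3, I4, R7} → V_2 = -0.2043+14.62j
Node n3: branches {C1, R2, R4, I4, I5, I6} → V_3 = -0.1997+15.78j
Node n4: branches {R3, R5, R6} → V_4 = -0.2515+15.63j
Node n5: branches {C1, R1, R4, I3, R6} → V_5 = -0.1936+15.77j
Node n6: branches {I1, R2, I2, R5, I3, C3, C4, R7} → V_6 = -0.2547+15.78j

-0.2043+14.62j V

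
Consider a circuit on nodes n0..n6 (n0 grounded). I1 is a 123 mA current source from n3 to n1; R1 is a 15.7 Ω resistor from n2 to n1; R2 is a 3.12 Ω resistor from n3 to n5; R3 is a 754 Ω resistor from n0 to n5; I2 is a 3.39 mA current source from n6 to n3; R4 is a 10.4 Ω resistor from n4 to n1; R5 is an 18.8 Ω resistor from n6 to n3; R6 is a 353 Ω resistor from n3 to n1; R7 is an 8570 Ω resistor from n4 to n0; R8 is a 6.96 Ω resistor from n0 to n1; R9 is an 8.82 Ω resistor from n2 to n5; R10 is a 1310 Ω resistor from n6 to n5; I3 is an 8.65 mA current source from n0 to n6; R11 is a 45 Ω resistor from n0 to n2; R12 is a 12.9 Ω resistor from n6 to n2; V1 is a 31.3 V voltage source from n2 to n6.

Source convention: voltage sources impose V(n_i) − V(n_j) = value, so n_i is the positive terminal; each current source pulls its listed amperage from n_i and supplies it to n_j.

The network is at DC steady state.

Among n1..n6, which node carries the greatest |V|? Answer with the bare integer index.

Element admittances at DC:
  I1: injects 0.123 A into n1 (from n3)
  Y(R1) = 0.06369 S between n2,n1
  Y(R2) = 0.3205 S between n3,n5
  Y(R3) = 0.001326 S between n0,n5
  I2: injects 0.00339 A into n3 (from n6)
  Y(R4) = 0.09615 S between n4,n1
  Y(R5) = 0.05319 S between n6,n3
  Y(R6) = 0.002833 S between n3,n1
  Y(R7) = 0.0001167 S between n4,n0
  Y(R8) = 0.1437 S between n0,n1
  Y(R9) = 0.1134 S between n2,n5
  Y(R10) = 0.0007634 S between n6,n5
  I3: injects 0.00865 A into n6 (from n0)
  Y(R11) = 0.02222 S between n0,n2
  Y(R12) = 0.07752 S between n6,n2
  V1: constraint V(n2)−V(n6) = 31.3
Assemble and solve the 7×7 MNA system:
  V(n1)=0.2378  V(n2)=-0.5533  V(n3)=-13.32  V(n4)=0.2375  V(n5)=-9.994  V(n6)=-31.85
  i(V1)=-3.434

6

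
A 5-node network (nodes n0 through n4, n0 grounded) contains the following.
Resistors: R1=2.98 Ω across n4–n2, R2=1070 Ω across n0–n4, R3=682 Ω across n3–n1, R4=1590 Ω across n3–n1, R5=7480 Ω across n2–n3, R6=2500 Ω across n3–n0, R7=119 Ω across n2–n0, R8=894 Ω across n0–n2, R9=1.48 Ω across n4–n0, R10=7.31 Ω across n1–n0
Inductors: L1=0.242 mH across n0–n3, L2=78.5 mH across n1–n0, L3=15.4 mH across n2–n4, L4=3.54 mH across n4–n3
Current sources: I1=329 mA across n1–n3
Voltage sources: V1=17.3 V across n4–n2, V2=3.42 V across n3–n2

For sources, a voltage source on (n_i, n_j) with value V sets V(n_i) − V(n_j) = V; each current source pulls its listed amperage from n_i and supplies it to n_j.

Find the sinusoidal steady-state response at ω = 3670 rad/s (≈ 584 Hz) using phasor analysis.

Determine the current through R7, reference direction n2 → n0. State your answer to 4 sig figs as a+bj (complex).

Apply KCL at each of the 4 non-ground nodes and solve the resulting linear system.
Node n1: branches {R3, R4, I1, L2, R10} → V_1 = -2.419-0.1485j
Node n2: branches {R1, R5, R7, L3, R8, V1, V2} → V_2 = -6.991-5.840j
Node n3: branches {L1, R3, R4, R5, I1, R6, L4, V2} → V_3 = -3.571-5.840j
Node n4: branches {R1, R2, L3, R9, L4, V1} → V_4 = 10.31-5.840j
Source currents: i(V1)=-12.78+5.326j, i(V2)=6.908-5.075j

-0.05875-0.04908j A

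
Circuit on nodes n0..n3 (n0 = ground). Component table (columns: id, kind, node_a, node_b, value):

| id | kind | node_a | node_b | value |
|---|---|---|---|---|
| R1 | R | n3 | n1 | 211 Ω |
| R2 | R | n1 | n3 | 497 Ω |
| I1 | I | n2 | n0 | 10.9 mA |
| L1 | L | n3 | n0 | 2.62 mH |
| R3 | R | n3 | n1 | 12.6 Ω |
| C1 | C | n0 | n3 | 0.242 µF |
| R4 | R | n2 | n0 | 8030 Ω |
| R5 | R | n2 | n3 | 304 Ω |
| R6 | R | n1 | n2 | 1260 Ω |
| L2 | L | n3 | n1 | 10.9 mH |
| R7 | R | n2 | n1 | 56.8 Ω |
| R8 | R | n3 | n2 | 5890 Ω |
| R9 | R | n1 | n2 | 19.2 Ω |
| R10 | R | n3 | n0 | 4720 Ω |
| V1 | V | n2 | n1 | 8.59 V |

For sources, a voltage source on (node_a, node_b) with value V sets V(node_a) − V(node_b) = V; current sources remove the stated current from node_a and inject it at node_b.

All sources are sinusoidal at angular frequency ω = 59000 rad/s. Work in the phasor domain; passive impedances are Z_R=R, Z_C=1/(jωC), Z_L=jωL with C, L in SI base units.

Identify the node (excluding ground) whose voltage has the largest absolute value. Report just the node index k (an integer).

Element admittances at ω=59000 rad/s:
  Y(R1) = 0.004739+0.000j S between n3,n1
  Y(R2) = 0.002012+0.000j S between n1,n3
  I1: injects 0.0109 A into n0 (from n2)
  Y(L1) = 0.000-0.006469j S between n3,n0
  Y(R3) = 0.07937+0.000j S between n3,n1
  Y(C1) = 0.000+0.01428j S between n0,n3
  Y(R4) = 0.0001245+0.000j S between n2,n0
  Y(R5) = 0.003289+0.000j S between n2,n3
  Y(R6) = 0.0007937+0.000j S between n1,n2
  Y(L2) = 0.000-0.001555j S between n3,n1
  Y(R7) = 0.01761+0.000j S between n2,n1
  Y(R8) = 0.0001698+0.000j S between n3,n2
  Y(R9) = 0.05208+0.000j S between n1,n2
  Y(R10) = 0.0002119+0.000j S between n3,n0
  V1: constraint V(n2)−V(n1) = 8.59
Assemble and solve the 4×4 MNA system:
  V(n1)=-0.5299+1.512j  V(n2)=8.060+1.512j  V(n3)=-0.06543+1.523j
  i(V1)=-0.6455-0.0001532j

2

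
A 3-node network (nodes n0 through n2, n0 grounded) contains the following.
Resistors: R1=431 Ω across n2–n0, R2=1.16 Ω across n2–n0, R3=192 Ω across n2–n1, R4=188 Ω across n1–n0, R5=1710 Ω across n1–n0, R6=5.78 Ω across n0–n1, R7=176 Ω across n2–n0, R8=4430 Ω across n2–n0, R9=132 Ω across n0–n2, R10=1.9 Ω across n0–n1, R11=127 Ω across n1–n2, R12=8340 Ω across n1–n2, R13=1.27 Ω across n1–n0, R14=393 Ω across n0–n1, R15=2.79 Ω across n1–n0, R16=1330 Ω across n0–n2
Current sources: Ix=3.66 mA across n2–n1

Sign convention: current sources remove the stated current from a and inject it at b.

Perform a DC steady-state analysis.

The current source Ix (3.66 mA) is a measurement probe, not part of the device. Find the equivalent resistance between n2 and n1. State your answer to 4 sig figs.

R_eq = 1.641 Ω

Apply KCL at each of the 2 non-ground nodes and solve the resulting linear system.
Node n1: branches {R3, R4, R5, R6, R10, R11, R12, R13, R14, R15, Ix} → V_1 = 0.001932
Node n2: branches {R1, R2, R3, R7, R8, R9, R11, R12, R16, Ix} → V_2 = -0.004075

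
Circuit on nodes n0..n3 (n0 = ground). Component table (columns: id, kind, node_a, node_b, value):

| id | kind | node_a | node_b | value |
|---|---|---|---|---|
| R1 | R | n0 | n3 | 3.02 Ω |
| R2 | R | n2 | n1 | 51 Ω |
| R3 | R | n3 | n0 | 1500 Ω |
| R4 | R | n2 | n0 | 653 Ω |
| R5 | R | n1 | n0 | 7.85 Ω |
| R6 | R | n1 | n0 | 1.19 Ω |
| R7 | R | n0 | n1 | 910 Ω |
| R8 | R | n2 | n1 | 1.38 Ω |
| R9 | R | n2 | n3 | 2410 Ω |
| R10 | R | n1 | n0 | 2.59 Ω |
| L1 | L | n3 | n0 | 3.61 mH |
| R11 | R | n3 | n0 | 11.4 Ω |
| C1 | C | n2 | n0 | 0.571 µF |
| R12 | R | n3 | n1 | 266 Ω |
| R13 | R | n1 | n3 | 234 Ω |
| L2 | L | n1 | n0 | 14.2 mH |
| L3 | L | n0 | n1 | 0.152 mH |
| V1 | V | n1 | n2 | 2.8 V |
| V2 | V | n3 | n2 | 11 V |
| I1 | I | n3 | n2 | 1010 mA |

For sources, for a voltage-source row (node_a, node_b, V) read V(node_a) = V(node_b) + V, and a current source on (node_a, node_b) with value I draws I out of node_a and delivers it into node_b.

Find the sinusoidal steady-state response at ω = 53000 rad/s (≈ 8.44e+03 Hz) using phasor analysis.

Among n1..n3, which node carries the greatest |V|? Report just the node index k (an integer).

3

Apply KCL at each of the 3 non-ground nodes and solve the resulting linear system.
Node n1: branches {R2, R5, R6, R7, R8, R10, R12, R13, L2, L3, V1} → V_1 = -1.932-0.03743j
Node n2: branches {R2, R4, R8, R9, C1, V1, V2, I1} → V_2 = -4.732-0.03743j
Node n3: branches {R1, R3, R9, L1, R11, R12, R13, V2, I1} → V_3 = 6.268-0.03743j
Source currents: i(V1)=0.6050-0.1917j, i(V2)=-3.710+0.04846j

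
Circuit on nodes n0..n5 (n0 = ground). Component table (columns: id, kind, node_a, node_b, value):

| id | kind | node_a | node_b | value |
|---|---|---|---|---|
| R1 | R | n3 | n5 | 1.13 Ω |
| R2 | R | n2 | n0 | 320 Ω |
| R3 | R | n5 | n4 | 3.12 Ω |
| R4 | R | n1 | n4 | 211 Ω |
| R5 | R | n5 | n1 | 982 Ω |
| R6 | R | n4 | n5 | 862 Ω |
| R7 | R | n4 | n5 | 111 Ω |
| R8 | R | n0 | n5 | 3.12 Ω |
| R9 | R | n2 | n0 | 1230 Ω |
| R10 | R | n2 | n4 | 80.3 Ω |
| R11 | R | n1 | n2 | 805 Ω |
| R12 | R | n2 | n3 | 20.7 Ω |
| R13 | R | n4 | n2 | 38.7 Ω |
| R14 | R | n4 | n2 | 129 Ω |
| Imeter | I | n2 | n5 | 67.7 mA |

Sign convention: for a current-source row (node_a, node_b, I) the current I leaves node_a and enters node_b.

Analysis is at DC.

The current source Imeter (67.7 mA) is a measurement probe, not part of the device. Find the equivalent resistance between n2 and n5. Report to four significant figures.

R_eq = 10.99 Ω

Apply KCL at each of the 5 non-ground nodes and solve the resulting linear system.
Node n1: branches {R4, R5, R11} → V_1 = -0.1855
Node n2: branches {R2, R9, R10, R11, R12, R13, R14, Imeter} → V_2 = -0.7353
Node n3: branches {R1, R12} → V_3 = -0.02950
Node n4: branches {R3, R4, R6, R7, R10, R13, R14} → V_4 = -0.08323
Node n5: branches {R1, R3, R5, R6, R7, R8, Imeter} → V_5 = 0.009034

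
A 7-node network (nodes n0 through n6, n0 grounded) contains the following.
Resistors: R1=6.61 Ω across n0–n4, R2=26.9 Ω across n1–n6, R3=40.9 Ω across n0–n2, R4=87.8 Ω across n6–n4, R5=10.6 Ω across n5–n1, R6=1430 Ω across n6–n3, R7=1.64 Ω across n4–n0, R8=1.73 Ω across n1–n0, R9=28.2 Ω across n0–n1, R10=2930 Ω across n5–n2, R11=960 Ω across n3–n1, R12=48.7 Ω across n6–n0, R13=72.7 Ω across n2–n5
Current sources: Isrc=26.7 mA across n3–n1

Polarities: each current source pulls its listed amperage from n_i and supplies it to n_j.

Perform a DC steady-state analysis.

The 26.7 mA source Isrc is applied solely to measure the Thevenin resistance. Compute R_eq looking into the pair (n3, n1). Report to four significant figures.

R_eq = 576.8 Ω

Element admittances at DC:
  Y(R1) = 0.1513 S between n0,n4
  Y(R2) = 0.03717 S between n1,n6
  Y(R3) = 0.02445 S between n0,n2
  Y(R4) = 0.01139 S between n6,n4
  Y(R5) = 0.09434 S between n5,n1
  Y(R6) = 0.0006993 S between n6,n3
  Y(R7) = 0.6098 S between n4,n0
  Y(R8) = 0.5780 S between n1,n0
  Y(R9) = 0.03546 S between n0,n1
  Y(R10) = 0.0003413 S between n5,n2
  Y(R11) = 0.001042 S between n3,n1
  Y(R12) = 0.02053 S between n6,n0
  Y(R13) = 0.01376 S between n2,n5
  Isrc: injects 0.0267 A into n1 (from n3)
Assemble and solve the 6×6 MNA system:
  V(n1)=0.007687  V(n2)=0.002568  V(n3)=-15.39  V(n4)=-0.002219  V(n5)=0.007021  V(n6)=-0.1505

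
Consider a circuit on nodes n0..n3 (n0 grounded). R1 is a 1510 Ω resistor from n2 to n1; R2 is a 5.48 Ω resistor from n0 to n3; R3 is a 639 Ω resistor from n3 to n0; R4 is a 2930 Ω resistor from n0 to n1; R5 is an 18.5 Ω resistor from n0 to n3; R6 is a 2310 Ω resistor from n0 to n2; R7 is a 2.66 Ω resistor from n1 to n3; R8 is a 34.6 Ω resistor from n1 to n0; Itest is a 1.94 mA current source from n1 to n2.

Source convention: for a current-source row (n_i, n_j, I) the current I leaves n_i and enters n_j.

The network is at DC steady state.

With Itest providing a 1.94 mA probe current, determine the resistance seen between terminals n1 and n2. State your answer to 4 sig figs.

R_eq = 914.0 Ω

Element admittances at DC:
  Y(R1) = 0.0006623 S between n2,n1
  Y(R2) = 0.1825 S between n0,n3
  Y(R3) = 0.001565 S between n3,n0
  Y(R4) = 0.0003413 S between n0,n1
  Y(R5) = 0.05405 S between n0,n3
  Y(R6) = 0.0004329 S between n0,n2
  Y(R7) = 0.3759 S between n1,n3
  Y(R8) = 0.02890 S between n1,n0
  Itest: injects 0.00194 A into n2 (from n1)
Assemble and solve the 3×3 MNA system:
  V(n1)=-0.004375  V(n2)=1.769  V(n3)=-0.002679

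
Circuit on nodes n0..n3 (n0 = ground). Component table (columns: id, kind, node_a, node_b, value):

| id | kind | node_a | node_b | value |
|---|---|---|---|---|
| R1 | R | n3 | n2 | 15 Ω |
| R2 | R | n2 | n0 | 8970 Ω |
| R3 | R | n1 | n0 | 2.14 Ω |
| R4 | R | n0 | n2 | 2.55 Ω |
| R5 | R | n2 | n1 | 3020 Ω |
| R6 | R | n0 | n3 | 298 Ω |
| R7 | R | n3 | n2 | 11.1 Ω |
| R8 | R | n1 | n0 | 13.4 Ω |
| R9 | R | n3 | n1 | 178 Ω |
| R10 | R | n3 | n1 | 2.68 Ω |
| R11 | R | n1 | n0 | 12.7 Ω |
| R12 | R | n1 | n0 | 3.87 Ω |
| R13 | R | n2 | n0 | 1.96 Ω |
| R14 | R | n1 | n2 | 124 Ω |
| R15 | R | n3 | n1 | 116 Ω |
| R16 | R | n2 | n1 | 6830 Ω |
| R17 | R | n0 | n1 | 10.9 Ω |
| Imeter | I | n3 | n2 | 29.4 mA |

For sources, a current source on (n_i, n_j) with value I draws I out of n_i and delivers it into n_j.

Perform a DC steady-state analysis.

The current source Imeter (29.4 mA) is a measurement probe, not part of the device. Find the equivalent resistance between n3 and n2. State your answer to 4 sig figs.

R_eq = 2.686 Ω

Element admittances at DC:
  Y(R1) = 0.06667 S between n3,n2
  Y(R2) = 0.0001115 S between n2,n0
  Y(R3) = 0.4673 S between n1,n0
  Y(R4) = 0.3922 S between n0,n2
  Y(R5) = 0.0003311 S between n2,n1
  Y(R6) = 0.003356 S between n0,n3
  Y(R7) = 0.09009 S between n3,n2
  Y(R8) = 0.07463 S between n1,n0
  Y(R9) = 0.005618 S between n3,n1
  Y(R10) = 0.3731 S between n3,n1
  Y(R11) = 0.07874 S between n1,n0
  Y(R12) = 0.2584 S between n1,n0
  Y(R13) = 0.5102 S between n2,n0
  Y(R14) = 0.008065 S between n1,n2
  Y(R15) = 0.008621 S between n3,n1
  Y(R16) = 0.0001464 S between n2,n1
  Y(R17) = 0.09174 S between n0,n1
  Imeter: injects 0.0294 A into n2 (from n3)
Assemble and solve the 3×3 MNA system:
  V(n1)=-0.01701  V(n2)=0.01853  V(n3)=-0.06043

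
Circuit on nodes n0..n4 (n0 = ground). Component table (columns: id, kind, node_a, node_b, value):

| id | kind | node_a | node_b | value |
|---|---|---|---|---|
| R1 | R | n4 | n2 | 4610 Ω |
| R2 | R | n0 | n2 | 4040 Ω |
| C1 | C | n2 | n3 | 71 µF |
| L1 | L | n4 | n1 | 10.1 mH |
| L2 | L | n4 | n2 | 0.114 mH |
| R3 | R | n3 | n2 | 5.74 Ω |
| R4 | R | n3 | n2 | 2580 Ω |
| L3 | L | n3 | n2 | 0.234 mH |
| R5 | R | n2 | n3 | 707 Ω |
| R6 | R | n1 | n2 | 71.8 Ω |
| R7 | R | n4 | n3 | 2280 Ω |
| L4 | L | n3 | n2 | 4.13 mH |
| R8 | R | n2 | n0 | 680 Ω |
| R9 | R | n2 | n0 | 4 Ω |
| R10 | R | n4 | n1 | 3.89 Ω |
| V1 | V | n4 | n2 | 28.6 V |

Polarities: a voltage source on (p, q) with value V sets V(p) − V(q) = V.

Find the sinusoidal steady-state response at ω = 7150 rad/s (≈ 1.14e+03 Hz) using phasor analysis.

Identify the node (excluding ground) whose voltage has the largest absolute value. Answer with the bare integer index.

4

Apply KCL at each of the 4 non-ground nodes and solve the resulting linear system.
Node n1: branches {L1, R6, R10} → V_1 = 27.13-0.07491j
Node n2: branches {R1, R2, C1, L2, R3, R4, L3, R5, R6, L4, R8, R9, V1} → V_2 = 0.000+0.000j
Node n3: branches {C1, R3, R4, L3, R5, R7, L4} → V_3 = 0.04761+0.03343j
Node n4: branches {R1, L1, L2, R7, R10, V1} → V_4 = 28.60+0.000j
Source currents: i(V1)=-0.3966+35.09j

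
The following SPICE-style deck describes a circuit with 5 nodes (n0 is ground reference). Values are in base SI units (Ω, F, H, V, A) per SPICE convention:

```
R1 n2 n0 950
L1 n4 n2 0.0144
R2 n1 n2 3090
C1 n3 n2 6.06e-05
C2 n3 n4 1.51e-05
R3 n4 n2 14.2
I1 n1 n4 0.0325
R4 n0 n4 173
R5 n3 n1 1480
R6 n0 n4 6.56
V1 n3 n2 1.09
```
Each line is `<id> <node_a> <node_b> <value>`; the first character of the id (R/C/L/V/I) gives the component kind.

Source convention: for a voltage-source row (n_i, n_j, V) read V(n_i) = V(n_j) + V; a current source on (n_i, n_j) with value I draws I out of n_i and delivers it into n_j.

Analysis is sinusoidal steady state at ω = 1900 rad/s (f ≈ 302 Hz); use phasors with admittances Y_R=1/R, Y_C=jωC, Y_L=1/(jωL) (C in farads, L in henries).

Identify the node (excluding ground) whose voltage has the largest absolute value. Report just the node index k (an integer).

1

Element admittances at ω=1900 rad/s:
  Y(R1) = 0.001053+0.000j S between n2,n0
  Y(L1) = 0.000-0.03655j S between n4,n2
  Y(R2) = 0.0003236+0.000j S between n1,n2
  Y(C1) = 0.000+0.1151j S between n3,n2
  Y(C2) = 0.000+0.02869j S between n3,n4
  Y(R3) = 0.07042+0.000j S between n4,n2
  I1: injects 0.0325 A into n4 (from n1)
  Y(R4) = 0.005780+0.000j S between n0,n4
  Y(R5) = 0.0006757+0.000j S between n3,n1
  Y(R6) = 0.1524+0.000j S between n0,n4
  V1: constraint V(n3)−V(n2) = 1.09
Assemble and solve the 5×5 MNA system:
  V(n1)=-32.18-0.4786j  V(n2)=-0.3991-0.4786j  V(n3)=0.6909-0.4786j  V(n4)=0.002655+0.003184j
  i(V1)=-0.03603-0.1452j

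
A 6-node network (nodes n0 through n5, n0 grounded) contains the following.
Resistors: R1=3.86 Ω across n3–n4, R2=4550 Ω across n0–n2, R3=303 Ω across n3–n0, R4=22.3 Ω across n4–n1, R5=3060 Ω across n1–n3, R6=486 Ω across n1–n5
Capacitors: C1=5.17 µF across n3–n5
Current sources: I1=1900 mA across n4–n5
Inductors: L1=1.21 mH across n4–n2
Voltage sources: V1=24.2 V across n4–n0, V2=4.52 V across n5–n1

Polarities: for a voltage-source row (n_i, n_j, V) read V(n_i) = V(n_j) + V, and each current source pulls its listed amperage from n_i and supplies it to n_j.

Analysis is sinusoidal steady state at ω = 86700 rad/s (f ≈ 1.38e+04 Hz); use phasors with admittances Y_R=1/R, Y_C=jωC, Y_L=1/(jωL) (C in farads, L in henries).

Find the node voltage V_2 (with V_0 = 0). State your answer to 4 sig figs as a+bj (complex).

24.19-0.5577j V

Element admittances at ω=86700 rad/s:
  Y(R1) = 0.2591+0.000j S between n3,n4
  Y(C1) = 0.000+0.4482j S between n3,n5
  Y(R2) = 0.0002198+0.000j S between n0,n2
  Y(R3) = 0.003300+0.000j S between n3,n0
  Y(R4) = 0.04484+0.000j S between n4,n1
  Y(R5) = 0.0003268+0.000j S between n1,n3
  Y(R6) = 0.002058+0.000j S between n1,n5
  I1: injects 1.9 A into n5 (from n4)
  Y(L1) = 0.000-0.009532j S between n4,n2
  V1: constraint V(n4)−V(n0) = 24.2
  V2: constraint V(n5)−V(n1) = 4.52
Assemble and solve the 7×7 MNA system:
  V(n1)=26.56-3.421j  V(n2)=24.19-0.5577j  V(n3)=30.73+0.5847j  V(n4)=24.20+0.000j  V(n5)=31.08-3.421j
  i(V1)=-0.1067-0.001807j  i(V2)=0.09513-0.1547j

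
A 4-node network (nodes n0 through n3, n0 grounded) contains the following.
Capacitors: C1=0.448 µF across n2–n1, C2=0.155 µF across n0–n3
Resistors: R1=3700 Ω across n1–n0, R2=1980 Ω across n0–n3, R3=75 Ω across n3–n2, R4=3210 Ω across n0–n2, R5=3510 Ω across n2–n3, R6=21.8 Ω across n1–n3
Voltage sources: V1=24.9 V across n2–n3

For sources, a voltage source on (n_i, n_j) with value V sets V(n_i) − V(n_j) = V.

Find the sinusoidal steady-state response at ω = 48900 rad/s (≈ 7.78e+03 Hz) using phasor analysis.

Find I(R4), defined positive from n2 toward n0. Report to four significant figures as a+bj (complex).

0.007600+0.0003472j A

MNA unknowns: 3 node voltages V₁..V_3 plus 1 source current (V1)
C1: Y=0.000+0.02191j on G[2,1]
R1: Y=0.0002703+0.000j on G[1,0]
C2: Y=0.000+0.007580j on G[0,3]
R2: Y=0.0005051+0.000j on G[0,3]
R3: Y=0.01333+0.000j on G[3,2]
R4: Y=0.0003115+0.000j on G[0,2]
R5: Y=0.0002849+0.000j on G[2,3]
R6: Y=0.04587+0.000j on G[1,3]
V1: row V2−V3=24.9, i_V1 at 2,3
solve → V1=4.077+10.76j, V2=24.40+1.115j, V3=-0.5036+1.115j
aux → i_V1=-0.5579-0.4455j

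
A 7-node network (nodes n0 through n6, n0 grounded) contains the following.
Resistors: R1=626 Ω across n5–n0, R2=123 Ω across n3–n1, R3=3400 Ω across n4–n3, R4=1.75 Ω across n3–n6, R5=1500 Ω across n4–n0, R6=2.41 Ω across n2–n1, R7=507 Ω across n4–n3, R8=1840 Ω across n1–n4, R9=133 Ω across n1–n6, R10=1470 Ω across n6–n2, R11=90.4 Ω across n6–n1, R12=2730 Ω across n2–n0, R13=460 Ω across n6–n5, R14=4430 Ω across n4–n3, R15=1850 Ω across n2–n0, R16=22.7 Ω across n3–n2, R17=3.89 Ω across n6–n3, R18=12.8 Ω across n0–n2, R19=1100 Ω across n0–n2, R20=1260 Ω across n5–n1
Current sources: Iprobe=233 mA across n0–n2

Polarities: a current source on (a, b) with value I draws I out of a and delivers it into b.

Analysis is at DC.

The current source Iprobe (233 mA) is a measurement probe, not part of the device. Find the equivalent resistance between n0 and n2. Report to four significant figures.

R_eq = 12.27 Ω

Element admittances at DC:
  Y(R1) = 0.001597 S between n5,n0
  Y(R2) = 0.008130 S between n3,n1
  Y(R3) = 0.0002941 S between n4,n3
  Y(R4) = 0.5714 S between n3,n6
  Y(R5) = 0.0006667 S between n4,n0
  Y(R6) = 0.4149 S between n2,n1
  Y(R7) = 0.001972 S between n4,n3
  Y(R8) = 0.0005435 S between n1,n4
  Y(R9) = 0.007519 S between n1,n6
  Y(R10) = 0.0006803 S between n6,n2
  Y(R11) = 0.01106 S between n6,n1
  Y(R12) = 0.0003663 S between n2,n0
  Y(R13) = 0.002174 S between n6,n5
  Y(R14) = 0.0002257 S between n4,n3
  Y(R15) = 0.0005405 S between n2,n0
  Y(R16) = 0.04405 S between n3,n2
  Y(R17) = 0.2571 S between n6,n3
  Y(R18) = 0.07812 S between n0,n2
  Y(R19) = 0.0009091 S between n0,n2
  Y(R20) = 0.0007937 S between n5,n1
  Iprobe: injects 0.233 A into n2 (from n0)
Assemble and solve the 6×6 MNA system:
  V(n1)=2.853  V(n2)=2.859  V(n3)=2.810  V(n4)=2.310  V(n5)=1.833  V(n6)=2.808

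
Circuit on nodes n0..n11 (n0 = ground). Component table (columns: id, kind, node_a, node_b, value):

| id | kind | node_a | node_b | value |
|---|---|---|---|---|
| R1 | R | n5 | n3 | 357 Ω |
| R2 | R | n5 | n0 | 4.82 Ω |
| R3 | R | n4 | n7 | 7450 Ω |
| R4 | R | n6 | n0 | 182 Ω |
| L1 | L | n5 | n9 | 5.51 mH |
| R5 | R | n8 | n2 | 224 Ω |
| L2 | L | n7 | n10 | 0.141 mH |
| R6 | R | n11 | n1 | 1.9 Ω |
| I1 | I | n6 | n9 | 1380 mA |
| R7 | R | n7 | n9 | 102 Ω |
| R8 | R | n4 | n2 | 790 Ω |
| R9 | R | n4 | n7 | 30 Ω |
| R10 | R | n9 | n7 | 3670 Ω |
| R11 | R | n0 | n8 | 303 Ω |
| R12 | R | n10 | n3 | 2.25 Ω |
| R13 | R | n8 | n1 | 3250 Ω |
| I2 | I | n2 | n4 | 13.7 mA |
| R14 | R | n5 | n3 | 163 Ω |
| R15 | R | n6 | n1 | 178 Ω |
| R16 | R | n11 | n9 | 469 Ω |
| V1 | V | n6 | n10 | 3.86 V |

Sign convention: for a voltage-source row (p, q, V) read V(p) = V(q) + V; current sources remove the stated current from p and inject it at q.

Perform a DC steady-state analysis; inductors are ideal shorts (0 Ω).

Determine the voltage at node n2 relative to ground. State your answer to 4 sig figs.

Element admittances at DC:
  Y(R1) = 0.002801 S between n5,n3
  Y(R2) = 0.2075 S between n5,n0
  Y(R3) = 0.0001342 S between n4,n7
  Y(R4) = 0.005495 S between n6,n0
  L1: short n5↔n9 (DC inductor)
  Y(R5) = 0.004464 S between n8,n2
  L2: short n7↔n10 (DC inductor)
  Y(R6) = 0.5263 S between n11,n1
  I1: injects 1.38 A into n9 (from n6)
  Y(R7) = 0.009804 S between n7,n9
  Y(R8) = 0.001266 S between n4,n2
  Y(R9) = 0.03333 S between n4,n7
  Y(R10) = 0.0002725 S between n9,n7
  Y(R11) = 0.003300 S between n0,n8
  Y(R12) = 0.4444 S between n10,n3
  Y(R13) = 0.0003077 S between n8,n1
  I2: injects 0.0137 A into n4 (from n2)
  Y(R14) = 0.006135 S between n5,n3
  Y(R15) = 0.005618 S between n6,n1
  Y(R16) = 0.002132 S between n11,n9
  V1: constraint V(n6)−V(n10) = 3.86
Assemble and solve the 14×14 MNA system:
  V(n1)=-33.31  V(n2)=-25.34  V(n3)=-50.28  V(n4)=-49.98  V(n5)=1.500  V(n6)=-47.46  V(n7)=-51.32  V(n8)=-15.28  V(n9)=1.500  V(n10)=-51.32  V(n11)=-33.17
  i(L1)=-0.7739  i(L2)=0.5771  i(V1)=-1.040

-25.34 V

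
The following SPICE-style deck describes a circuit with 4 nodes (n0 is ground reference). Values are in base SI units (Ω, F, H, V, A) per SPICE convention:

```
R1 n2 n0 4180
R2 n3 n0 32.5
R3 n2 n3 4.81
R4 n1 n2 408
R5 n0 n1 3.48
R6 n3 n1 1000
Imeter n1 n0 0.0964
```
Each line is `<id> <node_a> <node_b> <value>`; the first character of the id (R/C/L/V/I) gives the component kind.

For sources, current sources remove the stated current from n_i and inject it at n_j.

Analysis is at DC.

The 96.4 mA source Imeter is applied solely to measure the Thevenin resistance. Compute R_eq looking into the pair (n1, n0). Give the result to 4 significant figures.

Apply KCL at each of the 3 non-ground nodes and solve the resulting linear system.
Node n1: branches {R4, R5, R6, Imeter} → V_1 = -0.3319
Node n2: branches {R1, R3, R4} → V_2 = -0.03641
Node n3: branches {R2, R3, R6} → V_3 = -0.03297

R_eq = 3.443 Ω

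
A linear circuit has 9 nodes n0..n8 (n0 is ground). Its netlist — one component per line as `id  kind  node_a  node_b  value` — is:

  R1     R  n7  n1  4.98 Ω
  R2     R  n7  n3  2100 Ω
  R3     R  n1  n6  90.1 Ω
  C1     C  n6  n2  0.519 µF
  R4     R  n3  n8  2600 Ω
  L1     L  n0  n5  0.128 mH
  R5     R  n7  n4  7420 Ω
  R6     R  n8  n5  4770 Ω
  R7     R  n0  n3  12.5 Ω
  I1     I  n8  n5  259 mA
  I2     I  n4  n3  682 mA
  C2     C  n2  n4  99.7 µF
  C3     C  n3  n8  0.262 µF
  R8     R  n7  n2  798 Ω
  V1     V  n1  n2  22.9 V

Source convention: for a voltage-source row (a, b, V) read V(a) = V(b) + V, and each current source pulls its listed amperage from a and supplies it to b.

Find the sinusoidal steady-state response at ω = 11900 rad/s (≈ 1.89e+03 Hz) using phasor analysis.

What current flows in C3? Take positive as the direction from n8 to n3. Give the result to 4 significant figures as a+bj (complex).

MNA unknowns: 8 node voltages V₁..V_8 plus 1 source current (V1)
R1: Y=0.2008+0.000j on G[7,1]
R2: Y=0.0004762+0.000j on G[7,3]
R3: Y=0.01110+0.000j on G[1,6]
C1: Y=0.000+0.006176j on G[6,2]
R4: Y=0.0003846+0.000j on G[3,8]
L1: Y=0.000-0.6565j on G[0,5]
R5: Y=0.0001348+0.000j on G[7,4]
R6: Y=0.0002096+0.000j on G[8,5]
R7: Y=0.08000+0.000j on G[0,3]
I1: z[8]−=0.259, z[5]+=0.259
I2: z[4]−=0.682, z[3]+=0.682
C2: Y=0.000+1.186j on G[2,4]
C3: Y=0.000+0.003118j on G[3,8]
R8: Y=0.001253+0.000j on G[7,2]
V1: row V1−V2=22.9, i_V1 at 1,2
solve → V1=-1439-0.2084j, V2=-1462-0.2084j, V3=-3.189-0.2080j, V4=-1462+0.3635j, V5=-0.02534+0.3886j, V6=-1444-9.938j, V7=-1435-0.2080j, V8=-18.39+79.75j
aux → i_V1=0.5857-0.1079j

-0.2493-0.04739j A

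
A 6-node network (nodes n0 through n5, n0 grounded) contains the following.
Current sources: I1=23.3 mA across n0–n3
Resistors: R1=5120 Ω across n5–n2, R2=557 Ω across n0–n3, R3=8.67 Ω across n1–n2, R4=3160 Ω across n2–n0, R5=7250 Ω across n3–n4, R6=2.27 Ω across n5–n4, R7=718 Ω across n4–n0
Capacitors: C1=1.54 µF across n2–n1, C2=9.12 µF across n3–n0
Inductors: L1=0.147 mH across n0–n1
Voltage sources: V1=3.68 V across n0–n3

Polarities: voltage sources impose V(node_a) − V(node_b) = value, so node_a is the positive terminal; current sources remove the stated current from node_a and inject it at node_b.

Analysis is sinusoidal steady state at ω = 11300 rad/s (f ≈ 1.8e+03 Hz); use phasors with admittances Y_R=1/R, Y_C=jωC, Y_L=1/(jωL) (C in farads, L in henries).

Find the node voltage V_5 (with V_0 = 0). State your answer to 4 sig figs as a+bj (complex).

Apply KCL at each of the 5 non-ground nodes and solve the resulting linear system.
Node n1: branches {C1, R3, L1} → V_1 = -1.770e-08-9.498e-05j
Node n2: branches {R1, C1, R3, R4} → V_2 = -0.0004847-2.176e-05j
Node n3: branches {I1, R2, C2, R5, V1} → V_3 = -3.680+0.000j
Node n4: branches {R5, R6, R7} → V_4 = -0.2942-2.461e-06j
Node n5: branches {R1, R6} → V_5 = -0.2940-2.470e-06j
Source currents: i(V1)=-0.03037-0.3792j

-0.2940-2.470e-06j V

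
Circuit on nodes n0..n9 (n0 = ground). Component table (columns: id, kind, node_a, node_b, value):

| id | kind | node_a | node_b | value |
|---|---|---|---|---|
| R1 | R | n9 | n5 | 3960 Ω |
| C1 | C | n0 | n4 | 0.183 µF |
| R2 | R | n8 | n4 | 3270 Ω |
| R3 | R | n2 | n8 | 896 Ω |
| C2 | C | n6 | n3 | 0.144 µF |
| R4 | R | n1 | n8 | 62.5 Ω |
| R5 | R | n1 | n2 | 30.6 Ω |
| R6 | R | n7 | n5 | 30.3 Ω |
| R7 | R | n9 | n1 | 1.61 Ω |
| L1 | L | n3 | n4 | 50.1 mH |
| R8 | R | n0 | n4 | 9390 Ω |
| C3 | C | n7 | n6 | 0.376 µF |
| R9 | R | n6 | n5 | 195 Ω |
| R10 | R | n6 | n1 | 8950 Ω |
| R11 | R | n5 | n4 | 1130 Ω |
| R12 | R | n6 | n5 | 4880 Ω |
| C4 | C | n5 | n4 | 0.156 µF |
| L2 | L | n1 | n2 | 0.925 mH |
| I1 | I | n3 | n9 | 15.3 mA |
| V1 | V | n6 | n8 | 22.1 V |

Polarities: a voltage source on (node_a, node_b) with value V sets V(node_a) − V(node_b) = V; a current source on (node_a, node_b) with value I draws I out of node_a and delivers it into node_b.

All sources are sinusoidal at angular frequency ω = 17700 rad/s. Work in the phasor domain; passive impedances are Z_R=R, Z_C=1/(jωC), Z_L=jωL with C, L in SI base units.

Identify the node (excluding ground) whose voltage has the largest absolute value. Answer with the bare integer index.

Apply KCL at each of the 9 non-ground nodes and solve the resulting linear system.
Node n1: branches {R4, R5, R7, R10, L2} → V_1 = -24.12+0.5053j
Node n2: branches {R3, R5, L2} → V_2 = -24.13+0.4865j
Node n3: branches {C2, L1, I1} → V_3 = -6.024+11.66j
Node n4: branches {C1, R2, L1, R8, R11, C4} → V_4 = 0.000+0.000j
Node n5: branches {R1, R6, R9, R11, R12, C4} → V_5 = -2.845+1.029j
Node n6: branches {C2, C3, R9, R10, R12, V1} → V_6 = -3.359+0.4964j
Node n7: branches {R6, C3} → V_7 = -2.762+0.9087j
Node n8: branches {R2, R3, R4, V1} → V_8 = -25.46+0.4964j
Node n9: branches {R1, R7, I1} → V_9 = -24.08+0.5055j
Source currents: i(V1)=-0.03077+2.060e-05j

8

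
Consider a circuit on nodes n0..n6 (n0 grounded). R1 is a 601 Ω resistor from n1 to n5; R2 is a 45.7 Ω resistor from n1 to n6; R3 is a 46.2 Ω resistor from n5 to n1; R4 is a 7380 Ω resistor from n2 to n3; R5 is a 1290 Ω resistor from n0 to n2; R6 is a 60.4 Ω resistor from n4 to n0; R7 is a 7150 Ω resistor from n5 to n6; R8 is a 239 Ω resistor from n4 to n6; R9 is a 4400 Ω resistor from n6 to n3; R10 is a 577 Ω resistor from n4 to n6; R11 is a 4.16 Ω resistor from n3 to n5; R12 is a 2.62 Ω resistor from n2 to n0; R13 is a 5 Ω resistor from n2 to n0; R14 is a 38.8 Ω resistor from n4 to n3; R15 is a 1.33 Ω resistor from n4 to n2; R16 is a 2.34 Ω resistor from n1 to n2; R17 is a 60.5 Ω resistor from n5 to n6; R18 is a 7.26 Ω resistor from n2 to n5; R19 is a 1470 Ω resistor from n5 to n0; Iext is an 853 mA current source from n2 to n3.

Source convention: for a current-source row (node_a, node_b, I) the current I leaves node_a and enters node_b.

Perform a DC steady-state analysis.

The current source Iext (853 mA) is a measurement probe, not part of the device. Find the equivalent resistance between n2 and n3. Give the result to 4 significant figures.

R_eq = 8.020 Ω

Element admittances at DC:
  Y(R1) = 0.001664 S between n1,n5
  Y(R2) = 0.02188 S between n1,n6
  Y(R3) = 0.02165 S between n5,n1
  Y(R4) = 0.0001355 S between n2,n3
  Y(R5) = 0.0007752 S between n0,n2
  Y(R6) = 0.01656 S between n4,n0
  Y(R7) = 0.0001399 S between n5,n6
  Y(R8) = 0.004184 S between n4,n6
  Y(R9) = 0.0002273 S between n6,n3
  Y(R10) = 0.001733 S between n4,n6
  Y(R11) = 0.2404 S between n3,n5
  Y(R12) = 0.3817 S between n2,n0
  Y(R13) = 0.2000 S between n2,n0
  Y(R14) = 0.02577 S between n4,n3
  Y(R15) = 0.7519 S between n4,n2
  Y(R16) = 0.4274 S between n1,n2
  Y(R17) = 0.01653 S between n5,n6
  Y(R18) = 0.1377 S between n2,n5
  Y(R19) = 0.0006803 S between n5,n0
  Iext: injects 0.853 A into n3 (from n2)
Assemble and solve the 6×6 MNA system:
  V(n1)=0.2654  V(n2)=-0.01098  V(n3)=6.830  V(n4)=0.2221  V(n5)=3.999  V(n6)=1.685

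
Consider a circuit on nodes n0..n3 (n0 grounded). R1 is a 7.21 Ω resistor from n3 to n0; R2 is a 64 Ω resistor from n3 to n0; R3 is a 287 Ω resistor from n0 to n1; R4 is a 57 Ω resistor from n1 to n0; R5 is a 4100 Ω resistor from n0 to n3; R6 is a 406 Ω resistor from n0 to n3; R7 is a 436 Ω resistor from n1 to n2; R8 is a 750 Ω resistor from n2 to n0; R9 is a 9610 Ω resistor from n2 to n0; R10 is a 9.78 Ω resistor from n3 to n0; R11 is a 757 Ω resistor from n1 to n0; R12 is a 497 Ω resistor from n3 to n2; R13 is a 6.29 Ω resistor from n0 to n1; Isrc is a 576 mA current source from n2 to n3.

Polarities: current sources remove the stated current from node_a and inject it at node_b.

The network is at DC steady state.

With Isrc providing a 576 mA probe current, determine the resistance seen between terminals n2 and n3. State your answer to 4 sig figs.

R_eq = 176.6 Ω

Apply KCL at each of the 3 non-ground nodes and solve the resulting linear system.
Node n1: branches {R3, R4, R7, R11, R13} → V_1 = -1.253
Node n2: branches {R7, R8, R9, R12, Isrc} → V_2 = -100.3
Node n3: branches {R1, R2, R5, R6, R10, R12, Isrc} → V_3 = 1.432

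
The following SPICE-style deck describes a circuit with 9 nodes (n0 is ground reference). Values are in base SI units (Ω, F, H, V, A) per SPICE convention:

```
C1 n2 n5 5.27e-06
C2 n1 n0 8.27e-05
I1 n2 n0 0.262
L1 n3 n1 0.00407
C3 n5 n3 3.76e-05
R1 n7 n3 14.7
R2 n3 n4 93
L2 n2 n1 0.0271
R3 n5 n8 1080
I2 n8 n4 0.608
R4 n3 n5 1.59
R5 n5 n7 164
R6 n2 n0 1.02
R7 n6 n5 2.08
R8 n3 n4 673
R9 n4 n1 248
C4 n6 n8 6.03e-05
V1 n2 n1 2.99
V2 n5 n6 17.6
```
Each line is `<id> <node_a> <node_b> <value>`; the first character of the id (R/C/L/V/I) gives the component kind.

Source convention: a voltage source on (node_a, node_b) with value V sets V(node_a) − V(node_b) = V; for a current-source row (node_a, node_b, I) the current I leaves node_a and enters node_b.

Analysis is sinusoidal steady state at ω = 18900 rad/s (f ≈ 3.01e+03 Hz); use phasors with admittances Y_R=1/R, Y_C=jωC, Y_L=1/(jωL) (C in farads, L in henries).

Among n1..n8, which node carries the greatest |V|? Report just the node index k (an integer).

MNA unknowns: 8 node voltages V₁..V_8 plus 2 source currents (V1, V2)
C1: Y=0.000+0.09960j on G[2,5]
C2: Y=0.000+1.563j on G[1,0]
I1: z[2]−=0.262, z[0]+=0.262
L1: Y=0.000-0.01300j on G[3,1]
C3: Y=0.000+0.7106j on G[5,3]
R1: Y=0.06803+0.000j on G[7,3]
R2: Y=0.01075+0.000j on G[3,4]
L2: Y=0.000-0.001952j on G[2,1]
R3: Y=0.0009259+0.000j on G[5,8]
I2: z[8]−=0.608, z[4]+=0.608
R4: Y=0.6289+0.000j on G[3,5]
R5: Y=0.006098+0.000j on G[5,7]
R6: Y=0.9804+0.000j on G[2,0]
R7: Y=0.4808+0.000j on G[6,5]
R8: Y=0.001486+0.000j on G[3,4]
R9: Y=0.004032+0.000j on G[4,1]
C4: Y=0.000+1.140j on G[6,8]
V1: row V2−V1=2.99, i_V1 at 2,1
V2: row V5−V6=17.6, i_V2 at 5,6
solve → V1=-0.9197+1.466j, V2=2.070+1.466j, V3=2.848+2.990j, V4=39.28+2.612j, V5=2.516+3.293j, V6=-15.08+3.293j, V7=2.821+3.015j, V8=-15.08+3.812j
aux → i_V1=-2.474-1.387j, i_V2=-7.870+0.0004807j

4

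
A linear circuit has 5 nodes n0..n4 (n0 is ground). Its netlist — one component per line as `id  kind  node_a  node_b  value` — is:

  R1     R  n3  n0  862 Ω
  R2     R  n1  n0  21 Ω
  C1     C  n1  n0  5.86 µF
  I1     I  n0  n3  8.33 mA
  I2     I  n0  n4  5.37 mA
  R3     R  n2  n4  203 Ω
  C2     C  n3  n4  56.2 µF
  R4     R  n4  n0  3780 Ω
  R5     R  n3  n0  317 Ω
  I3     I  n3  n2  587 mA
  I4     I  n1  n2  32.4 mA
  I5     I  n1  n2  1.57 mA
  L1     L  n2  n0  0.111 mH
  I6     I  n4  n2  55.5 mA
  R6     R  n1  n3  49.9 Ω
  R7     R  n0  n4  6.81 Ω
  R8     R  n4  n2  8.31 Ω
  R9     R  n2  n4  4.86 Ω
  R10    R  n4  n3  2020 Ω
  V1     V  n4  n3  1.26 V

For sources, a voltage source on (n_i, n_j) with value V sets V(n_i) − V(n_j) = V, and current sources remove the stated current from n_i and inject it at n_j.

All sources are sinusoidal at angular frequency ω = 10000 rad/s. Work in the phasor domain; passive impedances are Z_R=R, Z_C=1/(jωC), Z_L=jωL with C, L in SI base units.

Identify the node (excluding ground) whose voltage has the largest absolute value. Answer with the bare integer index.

3

Element admittances at ω=10000 rad/s:
  Y(R1) = 0.001160+0.000j S between n3,n0
  Y(R2) = 0.04762+0.000j S between n1,n0
  Y(C1) = 0.000+0.05860j S between n1,n0
  I1: injects 0.00833 A into n3 (from n0)
  I2: injects 0.00537 A into n4 (from n0)
  Y(R3) = 0.004926+0.000j S between n2,n4
  Y(C2) = 0.000+0.5620j S between n3,n4
  Y(R4) = 0.0002646+0.000j S between n4,n0
  Y(R5) = 0.003155+0.000j S between n3,n0
  I3: injects 0.587 A into n2 (from n3)
  I4: injects 0.0324 A into n2 (from n1)
  I5: injects 0.00157 A into n2 (from n1)
  Y(L1) = 0.000-0.9009j S between n2,n0
  I6: injects 0.0555 A into n2 (from n4)
  Y(R6) = 0.02004+0.000j S between n1,n3
  Y(R7) = 0.1468+0.000j S between n0,n4
  Y(R8) = 0.1203+0.000j S between n4,n2
  Y(R9) = 0.2058+0.000j S between n2,n4
  Y(R10) = 0.0004950+0.000j S between n4,n3
  V1: constraint V(n4)−V(n3) = 1.26
Assemble and solve the 5×5 MNA system:
  V(n1)=-0.6702+0.6467j  V(n2)=0.02816+0.3002j  V(n3)=-2.458+0.2235j  V(n4)=-1.198+0.2235j
  i(V1)=0.5316-0.7156j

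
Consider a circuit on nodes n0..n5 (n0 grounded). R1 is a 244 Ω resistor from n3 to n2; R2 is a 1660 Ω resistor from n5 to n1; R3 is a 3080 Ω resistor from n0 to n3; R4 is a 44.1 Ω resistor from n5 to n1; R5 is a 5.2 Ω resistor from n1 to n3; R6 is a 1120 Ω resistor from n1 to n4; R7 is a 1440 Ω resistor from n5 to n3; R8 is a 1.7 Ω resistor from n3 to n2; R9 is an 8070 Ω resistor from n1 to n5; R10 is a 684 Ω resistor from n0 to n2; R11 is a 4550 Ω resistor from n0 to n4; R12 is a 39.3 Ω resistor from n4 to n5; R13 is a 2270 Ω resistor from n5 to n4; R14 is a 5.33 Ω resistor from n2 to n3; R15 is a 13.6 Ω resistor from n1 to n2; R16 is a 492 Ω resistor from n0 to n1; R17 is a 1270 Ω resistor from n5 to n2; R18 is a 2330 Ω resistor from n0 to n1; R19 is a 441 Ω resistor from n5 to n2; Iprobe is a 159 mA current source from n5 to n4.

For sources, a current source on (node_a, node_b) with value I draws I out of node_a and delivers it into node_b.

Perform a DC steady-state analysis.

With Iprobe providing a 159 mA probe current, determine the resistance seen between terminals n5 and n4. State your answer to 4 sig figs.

R_eq = 37.11 Ω

Apply KCL at each of the 5 non-ground nodes and solve the resulting linear system.
Node n1: branches {R2, R4, R5, R6, R9, R15, R16, R18} → V_1 = -0.2783
Node n2: branches {R1, R8, R10, R14, R15, R17, R19} → V_2 = -0.2799
Node n3: branches {R1, R3, R5, R7, R8, R14} → V_3 = -0.2796
Node n4: branches {R6, R11, R12, R13, Iprobe} → V_4 = 5.392
Node n5: branches {R2, R4, R7, R9, R12, R13, R17, R19, Iprobe} → V_5 = -0.5087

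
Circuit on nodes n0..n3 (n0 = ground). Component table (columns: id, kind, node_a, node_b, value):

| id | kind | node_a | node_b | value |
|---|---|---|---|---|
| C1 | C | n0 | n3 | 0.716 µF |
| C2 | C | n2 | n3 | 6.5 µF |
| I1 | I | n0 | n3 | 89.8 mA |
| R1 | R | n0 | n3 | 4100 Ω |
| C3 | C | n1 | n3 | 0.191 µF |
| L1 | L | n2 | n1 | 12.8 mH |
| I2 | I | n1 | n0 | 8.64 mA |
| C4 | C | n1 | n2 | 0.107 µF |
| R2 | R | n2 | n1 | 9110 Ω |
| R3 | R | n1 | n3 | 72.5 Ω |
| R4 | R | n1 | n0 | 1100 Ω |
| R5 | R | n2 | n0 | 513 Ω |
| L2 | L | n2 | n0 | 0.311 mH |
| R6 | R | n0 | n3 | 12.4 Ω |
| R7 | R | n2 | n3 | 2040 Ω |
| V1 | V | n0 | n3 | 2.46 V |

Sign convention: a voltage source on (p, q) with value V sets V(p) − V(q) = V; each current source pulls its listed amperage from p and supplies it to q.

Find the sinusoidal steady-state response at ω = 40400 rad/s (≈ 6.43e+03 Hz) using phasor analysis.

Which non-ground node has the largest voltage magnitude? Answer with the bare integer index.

Element admittances at ω=40400 rad/s:
  Y(C1) = 0.000+0.02893j S between n0,n3
  Y(C2) = 0.000+0.2626j S between n2,n3
  I1: injects 0.0898 A into n3 (from n0)
  Y(R1) = 0.0002439+0.000j S between n0,n3
  Y(C3) = 0.000+0.007716j S between n1,n3
  Y(L1) = 0.000-0.001934j S between n2,n1
  I2: injects 0.00864 A into n0 (from n1)
  Y(C4) = 0.000+0.004323j S between n1,n2
  Y(R2) = 0.0001098+0.000j S between n2,n1
  Y(R3) = 0.01379+0.000j S between n1,n3
  Y(R4) = 0.0009091+0.000j S between n1,n0
  Y(R5) = 0.001949+0.000j S between n2,n0
  Y(L2) = 0.000-0.07959j S between n2,n0
  Y(R6) = 0.08065+0.000j S between n0,n3
  Y(R7) = 0.0004902+0.000j S between n2,n3
  V1: constraint V(n0)−V(n3) = 2.46
Assemble and solve the 4×4 MNA system:
  V(n1)=-2.836+0.08510j  V(n2)=-3.520-0.03913j  V(n3)=-2.460+0.000j
  i(V1)=-0.2927+0.2090j

2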